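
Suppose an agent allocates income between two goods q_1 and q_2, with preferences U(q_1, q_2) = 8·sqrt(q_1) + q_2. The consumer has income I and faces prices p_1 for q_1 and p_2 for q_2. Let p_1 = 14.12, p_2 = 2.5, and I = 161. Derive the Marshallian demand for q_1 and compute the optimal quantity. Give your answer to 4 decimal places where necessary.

q_1* = 0.5016

Set MRS = p_1/p_2: 4·q_1^(−1/2) = p_1/p_2.
Solve: √q_1 = 4·p_2/p_1, so q_1*(p_1,p_2) = (4·p_2/p_1)², and q_2* = (I − p_1·q_1*)/p_2.
Plugging in: q_1* = (4·2.5/14.12)² = 0.5016.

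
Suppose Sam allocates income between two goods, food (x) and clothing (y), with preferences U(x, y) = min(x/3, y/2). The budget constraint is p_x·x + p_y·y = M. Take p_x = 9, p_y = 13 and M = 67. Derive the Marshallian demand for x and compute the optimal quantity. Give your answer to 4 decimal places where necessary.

x* = 3.7925

With perfect complements, no substitution: consume in ratio x:y = 3:2.
Budget: p_x·x + p_y·(2/3)·x = M, so (3·p_x + 2·p_y)·x = 3·M.
Demand: x*(p_x,p_y,M) = 3·M/(3·p_x + 2·p_y), y* = 2·M/(3·p_x + 2·p_y).
Here 3·9 + 2·13 = 53, giving x* = 3.7925.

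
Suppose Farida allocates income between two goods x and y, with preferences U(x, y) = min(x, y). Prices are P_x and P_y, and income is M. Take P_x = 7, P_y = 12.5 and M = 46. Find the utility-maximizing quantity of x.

With perfect complements, no substitution: consume in ratio x:y = 1:1.
Budget: P_x·x + P_y·x = M, so (P_x + P_y)·x = M.
Demand: x*(P_x,P_y,M) = M/(P_x + P_y), y* = M/(P_x + P_y).
Here 7 + 12.5 = 19.5, giving x* = 2.359.

x* = 2.359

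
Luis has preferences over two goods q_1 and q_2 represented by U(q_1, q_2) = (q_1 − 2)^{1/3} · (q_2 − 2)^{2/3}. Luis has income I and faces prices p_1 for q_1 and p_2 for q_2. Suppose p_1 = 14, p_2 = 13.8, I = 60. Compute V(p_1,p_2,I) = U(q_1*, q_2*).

Substituting into the budget: q_1* = 2 + 1/3·(I − 2·p_1 − 2·p_2)/p_1, and q_2* = 2 + 2/3·(…)/p_2.
Discretionary income = 60 − 2·14 − 2·13.8 = 4.4; q_1* = 2 + 1/3·4.4/14 = 2.1048; q_2* = 2 + 2/3·4.4/13.8 = 2.2126.
Utility at the optimum: U(2.1048, 2.2126) = 0.1679.

V = 0.1679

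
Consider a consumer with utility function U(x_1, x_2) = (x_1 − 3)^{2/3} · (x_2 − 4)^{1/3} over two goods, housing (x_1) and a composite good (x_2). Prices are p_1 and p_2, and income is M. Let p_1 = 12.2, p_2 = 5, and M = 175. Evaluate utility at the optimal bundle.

V = 6.9133

After buying the subsistence bundle (3, 4), a share 2/3 of the remaining income goes to x_1: x_1* = 3 + 2/3·(M − 3p_1 − 4p_2)/p_1.
Discretionary income = 175 − 3·12.2 − 4·5 = 118.4; x_1* = 3 + 2/3·118.4/12.2 = 9.4699; x_2* = 4 + 1/3·118.4/5 = 11.8933.
Utility at the optimum: U(9.4699, 11.8933) = 6.9133.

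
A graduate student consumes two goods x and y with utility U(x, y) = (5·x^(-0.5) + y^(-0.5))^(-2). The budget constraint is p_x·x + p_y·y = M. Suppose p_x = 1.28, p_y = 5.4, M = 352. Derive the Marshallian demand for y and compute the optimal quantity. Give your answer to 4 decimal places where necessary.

From the CES first-order condition, 5·(y/x)^(1.5) = p_x/p_y.
Solve for the ratio: y/x = [(1/5)·p_x/p_y]^(2/3).
With the ratio pinned down, the budget gives x* = M/(p_x + p_y·(y/x)) and y* = (y/x)·x*.
Numerically y/x = 0.130988, so x* = 352/(1.28 + 5.4·0.130988) = 177.1217 and y* = 0.130988·177.1217 = 23.2008.

y* = 23.2008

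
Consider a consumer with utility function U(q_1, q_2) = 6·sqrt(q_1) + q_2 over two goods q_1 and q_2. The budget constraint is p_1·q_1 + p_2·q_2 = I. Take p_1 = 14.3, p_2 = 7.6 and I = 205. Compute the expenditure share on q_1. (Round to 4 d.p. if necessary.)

Plugging in: q_1* = (3·7.6/14.3)² = 2.5421, q_2* = 22.1905.
Expenditure on q_1: 14.3·2.5421 = 36.3524; share = 0.1773.

share on q_1 = 0.1773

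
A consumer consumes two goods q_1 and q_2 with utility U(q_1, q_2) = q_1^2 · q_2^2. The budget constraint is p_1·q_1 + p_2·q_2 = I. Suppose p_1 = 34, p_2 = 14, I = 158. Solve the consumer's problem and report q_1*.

Demand: q_1*(p_1,p_2,I) = 0.5·I/p_1 and q_2* = 0.5·I/p_2.
At p_1=34, p_2=14, I=158: q_1* = 0.5·158/34 = 2.3235.

q_1* = 2.3235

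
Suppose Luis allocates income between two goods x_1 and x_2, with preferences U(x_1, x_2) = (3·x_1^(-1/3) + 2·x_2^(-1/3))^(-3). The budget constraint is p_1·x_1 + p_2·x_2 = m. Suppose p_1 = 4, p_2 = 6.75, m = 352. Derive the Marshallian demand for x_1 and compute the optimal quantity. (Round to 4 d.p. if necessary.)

From the CES first-order condition, (3/2)·(x_2/x_1)^(4/3) = p_1/p_2.
Hence x_2/x_1 = ((2/3)·p_1/p_2)^(1/(4/3)), i.e. raised to the 0.75 power.
With the ratio pinned down, the budget gives x_1* = m/(p_1 + p_2·(x_2/x_1)) and x_2* = (x_2/x_1)·x_1*.
Numerically x_2/x_1 = 0.498309, so x_1* = 352/(4 + 6.75·0.498309) = 47.8028.

x_1* = 47.8028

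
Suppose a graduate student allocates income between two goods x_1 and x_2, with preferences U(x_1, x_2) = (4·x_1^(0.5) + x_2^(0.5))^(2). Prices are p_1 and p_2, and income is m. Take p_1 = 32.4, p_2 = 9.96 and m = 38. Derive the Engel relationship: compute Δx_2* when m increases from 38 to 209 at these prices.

With the ratio pinned down, the budget gives x_1* = m/(p_1 + p_2·(x_2/x_1)) and x_2* = (x_2/x_1)·x_1*.
Numerically x_2/x_1 = 0.66138, so x_1* = 38/(32.4 + 9.96·0.66138) = 0.9747 and x_2* = 0.66138·0.9747 = 0.6446.
At m' = 209: x_2* = 3.5455. Change: 3.5455 − 0.6446 = 2.9008.

Δx_2* = 2.9008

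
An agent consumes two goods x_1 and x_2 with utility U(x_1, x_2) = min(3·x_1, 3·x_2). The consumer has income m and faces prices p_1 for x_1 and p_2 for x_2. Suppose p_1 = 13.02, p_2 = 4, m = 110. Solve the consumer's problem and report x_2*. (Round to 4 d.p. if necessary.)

x_2* = 6.463

Demand: x_1*(p_1,p_2,m) = 3·m/(3·p_1 + 3·p_2), x_2* = 3·m/(3·p_1 + 3·p_2).
Here 3·13.02 + 3·4 = 51.06, giving x_2* = 6.463.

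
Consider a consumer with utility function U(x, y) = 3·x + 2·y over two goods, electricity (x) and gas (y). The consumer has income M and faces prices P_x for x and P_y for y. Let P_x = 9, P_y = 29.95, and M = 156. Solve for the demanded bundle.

Numerically: x* = 17.3333, y* = 0.

x* = 17.3333, y* = 0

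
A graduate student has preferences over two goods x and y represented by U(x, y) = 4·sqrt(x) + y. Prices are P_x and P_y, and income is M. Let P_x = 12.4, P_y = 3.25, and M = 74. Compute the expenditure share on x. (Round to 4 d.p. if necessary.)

Thus x* = (2·P_y/P_x)² — independent of M — with the rest of income spent on y.
Plugging in: x* = (2·3.25/12.4)² = 0.2748, y* = 21.7208.
Expenditure on x: 12.4·0.2748 = 3.4073; share = 0.046.

share on x = 0.046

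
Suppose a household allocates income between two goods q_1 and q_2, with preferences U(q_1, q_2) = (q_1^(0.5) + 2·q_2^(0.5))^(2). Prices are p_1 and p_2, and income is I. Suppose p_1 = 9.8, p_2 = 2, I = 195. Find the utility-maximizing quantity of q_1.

From the CES first-order condition, (1/2)·(q_2/q_1)^(0.5) = p_1/p_2.
Solve for the ratio: q_2/q_1 = [2·p_1/p_2]^(2).
With the ratio pinned down, the budget gives q_1* = I/(p_1 + p_2·(q_2/q_1)) and q_2* = (q_2/q_1)·q_1*.
Numerically q_2/q_1 = 96.04, so q_1* = 195/(9.8 + 2·96.04) = 0.9659.

q_1* = 0.9659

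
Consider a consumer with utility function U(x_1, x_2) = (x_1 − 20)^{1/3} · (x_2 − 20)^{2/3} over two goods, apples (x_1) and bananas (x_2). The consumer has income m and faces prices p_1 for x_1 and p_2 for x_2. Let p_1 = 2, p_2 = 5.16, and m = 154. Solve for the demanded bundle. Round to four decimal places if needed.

This is Cobb-Douglas in (x_1−20, x_2−20): tangency gives 1/3·p_2·(x_2−20) = 2/3·p_1·(x_1−20).
After buying the subsistence bundle (20, 20), a share 1/3 of the remaining income goes to x_1: x_1* = 20 + 1/3·(m − 20p_1 − 20p_2)/p_1.
Discretionary income = 154 − 20·2 − 20·5.16 = 10.8; x_1* = 20 + 1/3·10.8/2 = 21.8; x_2* = 20 + 2/3·10.8/5.16 = 21.3953.

x_1* = 21.8, x_2* = 21.3953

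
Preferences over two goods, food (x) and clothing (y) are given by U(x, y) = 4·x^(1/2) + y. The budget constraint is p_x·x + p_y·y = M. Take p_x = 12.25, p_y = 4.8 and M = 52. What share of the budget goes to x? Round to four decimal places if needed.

Solve: √x = 2·p_y/p_x, so x*(p_x,p_y) = (2·p_y/p_x)², and y* = (M − p_x·x*)/p_y.
Plugging in: x* = (2·4.8/12.25)² = 0.6141, y* = 9.266.
Expenditure on x: 12.25·0.6141 = 7.5233; share = 0.1447.

share on x = 0.1447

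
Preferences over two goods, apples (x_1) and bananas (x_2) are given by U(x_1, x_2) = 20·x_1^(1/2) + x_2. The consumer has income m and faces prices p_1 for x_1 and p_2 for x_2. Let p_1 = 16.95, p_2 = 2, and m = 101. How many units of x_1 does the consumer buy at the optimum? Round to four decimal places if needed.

MU_x_1 = 10/√x_1, MU_x_2 = 1. Tangency: 10/√x_1 = p_1/p_2.
Thus x_1* = (10·p_2/p_1)² — independent of m — with the rest of income spent on x_2.
Plugging in: x_1* = (10·2/16.95)² = 1.3923.

x_1* = 1.3923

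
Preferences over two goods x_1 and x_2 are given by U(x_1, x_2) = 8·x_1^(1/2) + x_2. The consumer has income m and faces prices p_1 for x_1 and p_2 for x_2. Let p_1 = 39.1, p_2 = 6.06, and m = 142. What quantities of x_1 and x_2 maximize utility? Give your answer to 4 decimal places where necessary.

x_1* = 0.3843, x_2* = 20.9525

Set MRS = p_1/p_2: 4·x_1^(−1/2) = p_1/p_2.
Solve: √x_1 = 4·p_2/p_1, so x_1*(p_1,p_2) = (4·p_2/p_1)², and x_2* = (m − p_1·x_1*)/p_2.
Plugging in: x_1* = (4·6.06/39.1)² = 0.3843, x_2* = 20.9525.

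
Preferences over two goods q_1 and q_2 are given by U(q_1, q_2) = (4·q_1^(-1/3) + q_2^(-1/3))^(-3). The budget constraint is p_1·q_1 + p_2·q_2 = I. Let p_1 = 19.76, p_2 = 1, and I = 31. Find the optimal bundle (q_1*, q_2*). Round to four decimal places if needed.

q_1* = 1.3435, q_2* = 4.4519

MRS = MU_q_1/MU_q_2 = 4·(q_2/q_1)^(4/3). Set equal to p_1/p_2.
Hence q_2/q_1 = ((1/4)·p_1/p_2)^(1/(4/3)), i.e. raised to the 0.75 power.
With the ratio pinned down, the budget gives q_1* = I/(p_1 + p_2·(q_2/q_1)) and q_2* = (q_2/q_1)·q_1*.
Numerically q_2/q_1 = 3.313563, so q_1* = 31/(19.76 + 1·3.313563) = 1.3435 and q_2* = 3.313563·1.3435 = 4.4519.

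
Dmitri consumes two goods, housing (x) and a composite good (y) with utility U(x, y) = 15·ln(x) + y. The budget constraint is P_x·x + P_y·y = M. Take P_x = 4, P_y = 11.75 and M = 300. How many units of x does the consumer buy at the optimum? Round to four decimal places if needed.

MU_x = 15/x, MU_y = 1. Tangency: 15/x = P_x/P_y.
So x*(P_x,P_y) = 15·P_y/P_x, independent of income; and y* = (M − 15·P_y)/P_y.
At the given prices: x* = 15·11.75/4 = 44.0625.

x* = 44.0625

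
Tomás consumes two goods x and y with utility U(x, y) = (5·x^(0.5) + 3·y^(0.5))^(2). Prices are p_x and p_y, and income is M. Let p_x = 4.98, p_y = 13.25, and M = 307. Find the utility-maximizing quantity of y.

From the CES first-order condition, (5/3)·(y/x)^(0.5) = p_x/p_y.
Solve for the ratio: y/x = [(3/5)·p_x/p_y]^(2).
Substitute y = (y/x)·x into the budget: x* = M/(p_x + p_y·(y/x)).
Numerically y/x = 0.050855, so x* = 307/(4.98 + 13.25·0.050855) = 54.2995 and y* = 0.050855·54.2995 = 2.7614.

y* = 2.7614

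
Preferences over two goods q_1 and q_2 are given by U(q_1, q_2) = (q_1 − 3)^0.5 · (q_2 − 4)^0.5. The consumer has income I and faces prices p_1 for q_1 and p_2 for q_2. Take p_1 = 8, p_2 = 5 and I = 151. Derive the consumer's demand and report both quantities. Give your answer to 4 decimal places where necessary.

This is Cobb-Douglas in (q_1−3, q_2−4): tangency gives 0.5·p_2·(q_2−4) = 0.5·p_1·(q_1−3).
After buying the subsistence bundle (3, 4), a share 0.5 of the remaining income goes to q_1: q_1* = 3 + 0.5·(I − 3p_1 − 4p_2)/p_1.
Discretionary income = 151 − 3·8 − 4·5 = 107; q_1* = 3 + 0.5·107/8 = 9.6875; q_2* = 4 + 0.5·107/5 = 14.7.

q_1* = 9.6875, q_2* = 14.7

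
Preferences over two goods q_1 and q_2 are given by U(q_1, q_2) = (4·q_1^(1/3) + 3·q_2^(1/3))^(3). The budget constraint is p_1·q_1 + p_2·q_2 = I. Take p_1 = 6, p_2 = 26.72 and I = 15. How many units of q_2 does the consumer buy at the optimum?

MU_q_1 ∝ 4·q_1^(-2/3), MU_q_2 ∝ 3·q_2^(-2/3), so MRS = (4/3)·(q_2/q_1)^(2/3) = p_1/p_2.
Solve for the ratio: q_2/q_1 = [(3/4)·p_1/p_2]^(1.5).
With the ratio pinned down, the budget gives q_1* = I/(p_1 + p_2·(q_2/q_1)) and q_2* = (q_2/q_1)·q_1*.
Numerically q_2/q_1 = 0.069114, so q_1* = 15/(6 + 26.72·0.069114) = 1.9116 and q_2* = 0.069114·1.9116 = 0.1321.

q_2* = 0.1321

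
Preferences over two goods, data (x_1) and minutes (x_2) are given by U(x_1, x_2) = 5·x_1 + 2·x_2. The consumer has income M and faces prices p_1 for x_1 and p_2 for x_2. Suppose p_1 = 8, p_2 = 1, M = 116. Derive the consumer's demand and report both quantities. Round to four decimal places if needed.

x_1* = 0, x_2* = 116

Perfect substitutes: compare marginal utility per dollar. 5/p_1 vs 2/p_2 → 0.625 vs 2.
x_2 gives more utility per dollar, so spend all income on x_2: x_2* = M/p_2, x_1* = 0.
Numerically: x_1* = 0, x_2* = 116.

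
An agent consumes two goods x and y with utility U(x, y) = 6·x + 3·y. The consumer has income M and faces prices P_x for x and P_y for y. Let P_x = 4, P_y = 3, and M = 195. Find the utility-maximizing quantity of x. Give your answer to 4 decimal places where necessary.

Perfect substitutes: compare marginal utility per dollar. 6/P_x vs 3/P_y → 1.5 vs 1.
x gives more utility per dollar, so spend all income on x: x* = M/P_x, y* = 0.
Numerically: x* = 48.75, y* = 0.

x* = 48.75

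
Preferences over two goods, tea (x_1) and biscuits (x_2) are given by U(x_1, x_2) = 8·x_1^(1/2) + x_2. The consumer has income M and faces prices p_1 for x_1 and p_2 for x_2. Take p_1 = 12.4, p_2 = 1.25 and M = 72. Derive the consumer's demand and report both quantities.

Utility is quasi-linear in x_2; the FOC for x_1 is 4/√x_1 = p_1/p_2.
Thus x_1* = (4·p_2/p_1)² — independent of M — with the rest of income spent on x_2.
Plugging in: x_1* = (4·1.25/12.4)² = 0.1626, x_2* = 55.9871.

x_1* = 0.1626, x_2* = 55.9871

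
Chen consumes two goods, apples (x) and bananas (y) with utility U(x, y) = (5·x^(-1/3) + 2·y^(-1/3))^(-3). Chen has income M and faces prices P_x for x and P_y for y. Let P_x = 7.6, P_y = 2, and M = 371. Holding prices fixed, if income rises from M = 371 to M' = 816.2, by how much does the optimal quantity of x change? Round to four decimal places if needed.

Substitute y = (y/x)·x into the budget: x* = M/(P_x + P_y·(y/x)).
Numerically y/x = 1.368935, so x* = 371/(7.6 + 2·1.368935) = 35.8875.
At M' = 816.2: x* = 78.9524. Change: 78.9524 − 35.8875 = 43.065.

Δx* = 43.065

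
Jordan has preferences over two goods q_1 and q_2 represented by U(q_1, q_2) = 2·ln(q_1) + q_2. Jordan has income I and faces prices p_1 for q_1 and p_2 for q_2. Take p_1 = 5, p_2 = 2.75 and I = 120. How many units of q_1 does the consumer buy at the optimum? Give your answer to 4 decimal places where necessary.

q_1* = 1.1

MU_q_1 = 2/q_1, MU_q_2 = 1. Tangency: 2/q_1 = p_1/p_2.
So q_1*(p_1,p_2) = 2·p_2/p_1, independent of income; and q_2* = (I − 2·p_2)/p_2.
At the given prices: q_1* = 2·2.75/5 = 1.1.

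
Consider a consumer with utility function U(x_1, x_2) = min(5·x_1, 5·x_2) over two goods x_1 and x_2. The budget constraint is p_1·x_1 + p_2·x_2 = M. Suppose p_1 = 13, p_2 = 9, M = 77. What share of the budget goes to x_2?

Leontief preferences: the optimum is at the kink where x_1/5 = x_2/5, i.e. x_2 = x_1.
Budget: p_1·x_1 + p_2·x_1 = M, so (5·p_1 + 5·p_2)·x_1 = 5·M.
Demand: x_1*(p_1,p_2,M) = 5·M/(5·p_1 + 5·p_2), x_2* = 5·M/(5·p_1 + 5·p_2).
Here 5·13 + 5·9 = 110, giving x_1* = 3.5 and x_2* = 3.5.
Expenditure on x_2: 9·3.5 = 31.5; share = 0.4091.

share on x_2 = 0.4091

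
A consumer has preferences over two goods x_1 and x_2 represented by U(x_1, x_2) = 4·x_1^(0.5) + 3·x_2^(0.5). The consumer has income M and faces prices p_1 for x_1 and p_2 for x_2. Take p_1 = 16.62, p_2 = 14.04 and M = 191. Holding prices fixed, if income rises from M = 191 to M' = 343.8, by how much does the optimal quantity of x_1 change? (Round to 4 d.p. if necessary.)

From the CES first-order condition, (4/3)·(x_2/x_1)^(0.5) = p_1/p_2.
Solve for the ratio: x_2/x_1 = [(3/4)·p_1/p_2]^(2).
With the ratio pinned down, the budget gives x_1* = M/(p_1 + p_2·(x_2/x_1)) and x_2* = (x_2/x_1)·x_1*.
Numerically x_2/x_1 = 0.788225, so x_1* = 191/(16.62 + 14.04·0.788225) = 6.8986.
At M' = 343.8: x_1* = 12.4175. Change: 12.4175 − 6.8986 = 5.5189.

Δx_1* = 5.5189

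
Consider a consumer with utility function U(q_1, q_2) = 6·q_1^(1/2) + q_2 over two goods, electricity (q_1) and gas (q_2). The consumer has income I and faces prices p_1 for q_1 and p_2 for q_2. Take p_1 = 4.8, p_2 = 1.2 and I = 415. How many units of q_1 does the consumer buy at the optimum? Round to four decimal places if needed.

Set MRS = p_1/p_2: 3·q_1^(−1/2) = p_1/p_2.
Thus q_1* = (3·p_2/p_1)² — independent of I — with the rest of income spent on q_2.
Plugging in: q_1* = (3·1.2/4.8)² = 0.5625.

q_1* = 0.5625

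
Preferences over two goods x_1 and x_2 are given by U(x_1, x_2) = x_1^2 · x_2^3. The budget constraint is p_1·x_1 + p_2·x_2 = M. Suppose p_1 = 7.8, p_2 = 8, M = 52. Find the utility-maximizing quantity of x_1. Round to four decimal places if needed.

Tangency: MRS = (2/3)·x_2/x_1 = p_1/p_2.
So 2·p_2·x_2 = 3·p_1·x_1; combined with the budget, a share 0.4 of income goes to x_1.
Demand: x_1*(p_1,p_2,M) = 0.4·M/p_1 and x_2* = 0.6·M/p_2.
At p_1=7.8, p_2=8, M=52: x_1* = 0.4·52/7.8 = 2.6667.

x_1* = 2.6667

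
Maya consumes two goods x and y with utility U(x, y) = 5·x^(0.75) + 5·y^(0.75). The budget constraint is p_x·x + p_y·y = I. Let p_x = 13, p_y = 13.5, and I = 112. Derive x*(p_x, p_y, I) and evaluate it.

x* = 4.5513

From the CES first-order condition, (y/x)^(0.25) = p_x/p_y.
Hence y/x = (p_x/p_y)^(1/(0.25)), i.e. raised to the 4 power.
With the ratio pinned down, the budget gives x* = I/(p_x + p_y·(y/x)) and y* = (y/x)·x*.
Numerically y/x = 0.859881, so x* = 112/(13 + 13.5·0.859881) = 4.5513.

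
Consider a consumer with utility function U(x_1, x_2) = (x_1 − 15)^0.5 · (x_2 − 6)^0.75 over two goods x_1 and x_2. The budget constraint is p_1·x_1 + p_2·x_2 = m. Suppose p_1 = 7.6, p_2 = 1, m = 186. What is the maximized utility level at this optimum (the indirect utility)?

V = 29.4216

This is Cobb-Douglas in (x_1−15, x_2−6): tangency gives 0.5·p_2·(x_2−6) = 0.75·p_1·(x_1−15).
Substituting into the budget: x_1* = 15 + 0.4·(m − 15·p_1 − 6·p_2)/p_1, and x_2* = 6 + 0.6·(…)/p_2.
Discretionary income = 186 − 15·7.6 − 6·1 = 66; x_1* = 15 + 0.4·66/7.6 = 18.4737; x_2* = 6 + 0.6·66/1 = 45.6.
Utility at the optimum: U(18.4737, 45.6) = 29.4216.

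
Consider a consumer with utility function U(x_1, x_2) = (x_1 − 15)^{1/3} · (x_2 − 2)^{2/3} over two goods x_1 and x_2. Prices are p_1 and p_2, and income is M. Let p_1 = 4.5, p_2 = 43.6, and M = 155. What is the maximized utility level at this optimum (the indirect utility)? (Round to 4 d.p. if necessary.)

This is Cobb-Douglas in (x_1−15, x_2−2): tangency gives 1/3·p_2·(x_2−2) = 2/3·p_1·(x_1−15).
After buying the subsistence bundle (15, 2), a share 1/3 of the remaining income goes to x_1: x_1* = 15 + 1/3·(M − 15p_1 − 2p_2)/p_1.
Discretionary income = 155 − 15·4.5 − 2·43.6 = 0.3; x_1* = 15 + 1/3·0.3/4.5 = 15.0222; x_2* = 2 + 2/3·0.3/43.6 = 2.0046.
Utility at the optimum: U(15.0222, 2.0046) = 0.0078.

V = 0.0078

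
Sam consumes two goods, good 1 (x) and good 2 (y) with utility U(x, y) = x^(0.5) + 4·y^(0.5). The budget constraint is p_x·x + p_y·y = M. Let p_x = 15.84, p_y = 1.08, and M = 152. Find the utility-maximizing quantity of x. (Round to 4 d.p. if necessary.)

Substitute y = (y/x)·x into the budget: x* = M/(p_x + p_y·(y/x)).
Numerically y/x = 3441.777778, so x* = 152/(15.84 + 1.08·3441.777778) = 0.0407.

x* = 0.0407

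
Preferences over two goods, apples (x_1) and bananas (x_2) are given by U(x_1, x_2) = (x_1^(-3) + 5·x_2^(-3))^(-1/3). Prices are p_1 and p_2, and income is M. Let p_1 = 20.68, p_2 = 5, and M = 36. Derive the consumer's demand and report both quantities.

x_1* = 1.1486, x_2* = 2.4494

MRS = MU_x_1/MU_x_2 = (1/5)·(x_2/x_1)^(4). Set equal to p_1/p_2.
Solve for the ratio: x_2/x_1 = [5·p_1/p_2]^(0.25).
With the ratio pinned down, the budget gives x_1* = M/(p_1 + p_2·(x_2/x_1)) and x_2* = (x_2/x_1)·x_1*.
Numerically x_2/x_1 = 2.132493, so x_1* = 36/(20.68 + 5·2.132493) = 1.1486 and x_2* = 2.132493·1.1486 = 2.4494.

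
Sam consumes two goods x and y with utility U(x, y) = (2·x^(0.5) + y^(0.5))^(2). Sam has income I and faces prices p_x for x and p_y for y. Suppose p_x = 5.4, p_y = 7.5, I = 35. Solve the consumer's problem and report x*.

x* = 5.4928

MRS = MU_x/MU_y = 2·(y/x)^(0.5). Set equal to p_x/p_y.
Solve for the ratio: y/x = [(1/2)·p_x/p_y]^(2).
With the ratio pinned down, the budget gives x* = I/(p_x + p_y·(y/x)) and y* = (y/x)·x*.
Numerically y/x = 0.1296, so x* = 35/(5.4 + 7.5·0.1296) = 5.4928.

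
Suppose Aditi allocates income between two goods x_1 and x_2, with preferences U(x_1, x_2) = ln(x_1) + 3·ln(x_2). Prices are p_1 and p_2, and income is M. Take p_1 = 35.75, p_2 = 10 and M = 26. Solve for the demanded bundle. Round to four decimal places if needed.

x_1* = 0.1818, x_2* = 1.95

Tangency: MRS = (1/3)·x_2/x_1 = p_1/p_2.
Rearranging, p_2·x_2 = 3·p_1·x_1. Substituting into the budget gives p_1·x_1·(1 + 3) = M.
Demand: x_1*(p_1,p_2,M) = 0.25·M/p_1 and x_2* = 0.75·M/p_2.
At p_1=35.75, p_2=10, M=26: x_1* = 0.25·26/35.75 = 0.1818, x_2* = 1.95.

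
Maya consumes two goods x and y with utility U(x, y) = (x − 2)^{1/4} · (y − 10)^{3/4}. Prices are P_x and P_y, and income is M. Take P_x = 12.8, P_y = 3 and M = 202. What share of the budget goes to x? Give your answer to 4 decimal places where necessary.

share on x = 0.3079

This is Cobb-Douglas in (x−2, y−10): tangency gives 0.25·P_y·(y−10) = 0.75·P_x·(x−2).
After buying the subsistence bundle (2, 10), a share 0.25 of the remaining income goes to x: x* = 2 + 0.25·(M − 2P_x − 10P_y)/P_x.
Discretionary income = 202 − 2·12.8 − 10·3 = 146.4; x* = 2 + 0.25·146.4/12.8 = 4.8594; y* = 10 + 0.75·146.4/3 = 46.6.
Expenditure on x: 12.8·4.8594 = 62.2; share = 0.3079.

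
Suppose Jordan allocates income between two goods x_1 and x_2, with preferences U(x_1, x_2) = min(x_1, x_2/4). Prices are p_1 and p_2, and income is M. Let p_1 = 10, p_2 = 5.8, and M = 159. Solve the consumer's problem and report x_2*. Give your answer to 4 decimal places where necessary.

x_2* = 19.1566

Leontief preferences: the optimum is at the kink where x_1/1 = x_2/4, i.e. x_2 = 4·x_1.
Budget: p_1·x_1 + p_2·4·x_1 = M, so (p_1 + 4·p_2)·x_1 = M.
Demand: x_1*(p_1,p_2,M) = M/(p_1 + 4·p_2), x_2* = 4·M/(p_1 + 4·p_2).
Here 10 + 4·5.8 = 33.2, giving x_2* = 19.1566.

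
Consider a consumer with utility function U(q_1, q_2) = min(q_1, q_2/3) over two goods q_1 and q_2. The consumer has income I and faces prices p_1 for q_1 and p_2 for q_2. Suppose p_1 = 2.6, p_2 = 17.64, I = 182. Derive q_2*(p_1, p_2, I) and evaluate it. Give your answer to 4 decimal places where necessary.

q_2* = 9.8343

With perfect complements, no substitution: consume in ratio q_1:q_2 = 1:3.
Budget: p_1·q_1 + p_2·3·q_1 = I, so (p_1 + 3·p_2)·q_1 = I.
Demand: q_1*(p_1,p_2,I) = I/(p_1 + 3·p_2), q_2* = 3·I/(p_1 + 3·p_2).
Here 2.6 + 3·17.64 = 55.52, giving q_2* = 9.8343.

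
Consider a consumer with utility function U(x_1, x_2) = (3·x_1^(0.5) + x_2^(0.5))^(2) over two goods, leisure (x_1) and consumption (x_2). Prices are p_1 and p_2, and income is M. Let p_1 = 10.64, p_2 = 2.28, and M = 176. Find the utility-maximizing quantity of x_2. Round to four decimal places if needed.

With the ratio pinned down, the budget gives x_1* = M/(p_1 + p_2·(x_2/x_1)) and x_2* = (x_2/x_1)·x_1*.
Numerically x_2/x_1 = 2.419753, so x_1* = 176/(10.64 + 2.28·2.419753) = 10.8931 and x_2* = 2.419753·10.8931 = 26.3586.

x_2* = 26.3586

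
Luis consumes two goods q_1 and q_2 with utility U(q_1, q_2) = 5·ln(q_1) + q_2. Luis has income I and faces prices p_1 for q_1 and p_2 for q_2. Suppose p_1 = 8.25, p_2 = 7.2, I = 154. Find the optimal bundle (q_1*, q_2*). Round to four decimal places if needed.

Set MRS = p_1/p_2: (5/q_1)/1 = p_1/p_2.
So q_1*(p_1,p_2) = 5·p_2/p_1, independent of income; and q_2* = (I − 5·p_2)/p_2.
At the given prices: q_1* = 5·7.2/8.25 = 4.3636, and q_2* = 16.3889.

q_1* = 4.3636, q_2* = 16.3889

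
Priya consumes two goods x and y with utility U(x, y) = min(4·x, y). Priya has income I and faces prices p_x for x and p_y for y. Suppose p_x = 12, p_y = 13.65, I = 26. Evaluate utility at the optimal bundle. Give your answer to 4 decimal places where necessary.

Leontief preferences: the optimum is at the kink where x/1 = y/4, i.e. y = 4·x.
Budget: p_x·x + p_y·4·x = I, so (p_x + 4·p_y)·x = I.
Demand: x*(p_x,p_y,I) = I/(p_x + 4·p_y), y* = 4·I/(p_x + 4·p_y).
Here 12 + 4·13.65 = 66.6, giving x* = 0.3904 and y* = 1.5616.
Utility at the optimum: U(0.3904, 1.5616) = 1.5616.

V = 1.5616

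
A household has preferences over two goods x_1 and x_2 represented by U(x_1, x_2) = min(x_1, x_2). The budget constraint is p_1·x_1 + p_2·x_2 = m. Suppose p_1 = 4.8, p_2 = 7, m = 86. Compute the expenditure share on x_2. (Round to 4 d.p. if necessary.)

With perfect complements, no substitution: consume in ratio x_1:x_2 = 1:1.
Budget: p_1·x_1 + p_2·x_1 = m, so (p_1 + p_2)·x_1 = m.
Demand: x_1*(p_1,p_2,m) = m/(p_1 + p_2), x_2* = m/(p_1 + p_2).
Here 4.8 + 7 = 11.8, giving x_1* = 7.2881 and x_2* = 7.2881.
Expenditure on x_2: 7·7.2881 = 51.0169; share = 0.5932.

share on x_2 = 0.5932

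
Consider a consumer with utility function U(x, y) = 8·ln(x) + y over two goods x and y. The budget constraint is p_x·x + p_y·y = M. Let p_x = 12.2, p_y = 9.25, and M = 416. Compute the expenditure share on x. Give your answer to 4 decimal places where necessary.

Set MRS = p_x/p_y: (8/x)/1 = p_x/p_y.
So x*(p_x,p_y) = 8·p_y/p_x, independent of income; and y* = (M − 8·p_y)/p_y.
At the given prices: x* = 8·9.25/12.2 = 6.0656, and y* = 36.973.
Expenditure on x: 12.2·6.0656 = 74; share = 0.1779.

share on x = 0.1779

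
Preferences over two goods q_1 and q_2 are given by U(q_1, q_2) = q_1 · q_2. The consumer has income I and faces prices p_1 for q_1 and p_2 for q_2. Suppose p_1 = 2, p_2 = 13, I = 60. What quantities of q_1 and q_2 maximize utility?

At p_1=2, p_2=13, I=60: q_1* = 0.5·60/2 = 15, q_2* = 2.3077.

q_1* = 15, q_2* = 2.3077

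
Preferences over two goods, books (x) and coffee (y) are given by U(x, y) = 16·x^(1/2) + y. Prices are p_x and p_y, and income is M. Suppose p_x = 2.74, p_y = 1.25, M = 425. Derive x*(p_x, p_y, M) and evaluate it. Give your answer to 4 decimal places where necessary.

Set MRS = p_x/p_y: 8·x^(−1/2) = p_x/p_y.
Solve: √x = 8·p_y/p_x, so x*(p_x,p_y) = (8·p_y/p_x)², and y* = (M − p_x·x*)/p_y.
Plugging in: x* = (8·1.25/2.74)² = 13.3198.

x* = 13.3198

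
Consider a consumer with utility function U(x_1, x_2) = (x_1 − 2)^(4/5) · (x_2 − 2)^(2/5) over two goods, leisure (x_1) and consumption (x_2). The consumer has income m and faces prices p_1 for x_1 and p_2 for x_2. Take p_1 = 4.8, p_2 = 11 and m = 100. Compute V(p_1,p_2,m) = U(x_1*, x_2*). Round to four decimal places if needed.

Let x_1' = x_1−2, x_2' = x_2−2. MRS = 2·x_2'/x_1' = p_1/p_2.
After buying the subsistence bundle (2, 2), a share 2/3 of the remaining income goes to x_1: x_1* = 2 + 2/3·(m − 2p_1 − 2p_2)/p_1.
Discretionary income = 100 − 2·4.8 − 2·11 = 68.4; x_1* = 2 + 2/3·68.4/4.8 = 11.5; x_2* = 2 + 1/3·68.4/11 = 4.0727.
Utility at the optimum: U(11.5, 4.0727) = 8.1058.

V = 8.1058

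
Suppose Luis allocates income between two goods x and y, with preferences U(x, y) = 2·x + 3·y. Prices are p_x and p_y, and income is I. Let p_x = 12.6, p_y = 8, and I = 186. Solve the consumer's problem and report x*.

x* = 0

Perfect substitutes: compare marginal utility per dollar. 2/p_x vs 3/p_y → 0.1587 vs 0.375.
y gives more utility per dollar, so spend all income on y: y* = I/p_y, x* = 0.
Numerically: x* = 0, y* = 23.25.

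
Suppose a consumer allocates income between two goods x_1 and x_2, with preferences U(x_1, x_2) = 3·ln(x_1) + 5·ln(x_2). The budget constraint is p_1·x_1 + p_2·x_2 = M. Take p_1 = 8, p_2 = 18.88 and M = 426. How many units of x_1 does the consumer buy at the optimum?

Tangency: MRS = (3/5)·x_2/x_1 = p_1/p_2.
Rearranging, p_2·x_2 = (5/3)·p_1·x_1. Substituting into the budget gives p_1·x_1·(1 + (5/3)) = M.
Demand: x_1*(p_1,p_2,M) = 0.375·M/p_1 and x_2* = 0.625·M/p_2.
At p_1=8, p_2=18.88, M=426: x_1* = 0.375·426/8 = 19.9688.

x_1* = 19.9688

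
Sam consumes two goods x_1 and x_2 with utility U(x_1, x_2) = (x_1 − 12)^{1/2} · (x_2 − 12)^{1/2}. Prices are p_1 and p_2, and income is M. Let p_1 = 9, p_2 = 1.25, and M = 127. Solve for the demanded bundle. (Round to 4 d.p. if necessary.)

x_1* = 12.2222, x_2* = 13.6

This is Cobb-Douglas in (x_1−12, x_2−12): tangency gives 0.5·p_2·(x_2−12) = 0.5·p_1·(x_1−12).
Substituting into the budget: x_1* = 12 + 0.5·(M − 12·p_1 − 12·p_2)/p_1, and x_2* = 12 + 0.5·(…)/p_2.
Discretionary income = 127 − 12·9 − 12·1.25 = 4; x_1* = 12 + 0.5·4/9 = 12.2222; x_2* = 12 + 0.5·4/1.25 = 13.6.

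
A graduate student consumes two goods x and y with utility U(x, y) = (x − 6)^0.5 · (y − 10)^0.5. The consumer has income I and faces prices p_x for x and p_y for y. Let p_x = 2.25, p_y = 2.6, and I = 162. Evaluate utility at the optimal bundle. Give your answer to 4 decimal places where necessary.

V = 25.3238

MRS = (y−10)/(x−6). Tangency with p_x/p_y gives y−10 = (p_x/p_y)·(x−6).
Substituting into the budget: x* = 6 + 0.5·(I − 6·p_x − 10·p_y)/p_x, and y* = 10 + 0.5·(…)/p_y.
Discretionary income = 162 − 6·2.25 − 10·2.6 = 122.5; x* = 6 + 0.5·122.5/2.25 = 33.2222; y* = 10 + 0.5·122.5/2.6 = 33.5577.
Utility at the optimum: U(33.2222, 33.5577) = 25.3238.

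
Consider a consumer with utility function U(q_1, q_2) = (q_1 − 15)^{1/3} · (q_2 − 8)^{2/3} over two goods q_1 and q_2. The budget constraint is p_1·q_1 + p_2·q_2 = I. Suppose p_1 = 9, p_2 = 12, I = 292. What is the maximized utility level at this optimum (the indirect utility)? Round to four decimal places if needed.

V = 2.9605

This is Cobb-Douglas in (q_1−15, q_2−8): tangency gives 1/3·p_2·(q_2−8) = 2/3·p_1·(q_1−15).
After buying the subsistence bundle (15, 8), a share 1/3 of the remaining income goes to q_1: q_1* = 15 + 1/3·(I − 15p_1 − 8p_2)/p_1.
Discretionary income = 292 − 15·9 − 8·12 = 61; q_1* = 15 + 1/3·61/9 = 17.2593; q_2* = 8 + 2/3·61/12 = 11.3889.
Utility at the optimum: U(17.2593, 11.3889) = 2.9605.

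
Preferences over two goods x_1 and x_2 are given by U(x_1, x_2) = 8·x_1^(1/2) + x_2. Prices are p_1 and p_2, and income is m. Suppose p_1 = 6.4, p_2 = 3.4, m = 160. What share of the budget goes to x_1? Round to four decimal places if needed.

share on x_1 = 0.1806

Set MRS = p_1/p_2: 4·x_1^(−1/2) = p_1/p_2.
Solve: √x_1 = 4·p_2/p_1, so x_1*(p_1,p_2) = (4·p_2/p_1)², and x_2* = (m − p_1·x_1*)/p_2.
Plugging in: x_1* = (4·3.4/6.4)² = 4.5156, x_2* = 38.5588.
Expenditure on x_1: 6.4·4.5156 = 28.9; share = 0.1806.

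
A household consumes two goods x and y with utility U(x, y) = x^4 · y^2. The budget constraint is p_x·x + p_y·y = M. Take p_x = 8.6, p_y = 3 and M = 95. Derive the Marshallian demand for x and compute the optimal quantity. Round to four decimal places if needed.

MU_x/MU_y = (4·y)/(2·x); tangency sets this equal to p_x/p_y.
So 4·p_y·y = 2·p_x·x; combined with the budget, a share 2/3 of income goes to x.
Demand: x*(p_x,p_y,M) = 2/3·M/p_x and y* = 1/3·M/p_y.
At p_x=8.6, p_y=3, M=95: x* = 2/3·95/8.6 = 7.3643.

x* = 7.3643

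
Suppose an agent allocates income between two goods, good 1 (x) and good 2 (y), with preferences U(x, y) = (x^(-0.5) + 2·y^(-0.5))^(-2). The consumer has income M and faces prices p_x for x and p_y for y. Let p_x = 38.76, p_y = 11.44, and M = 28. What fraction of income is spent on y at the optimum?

MU_x ∝ x^(-1.5), MU_y ∝ 2·y^(-1.5), so MRS = (1/2)·(y/x)^(1.5) = p_x/p_y.
Solve for the ratio: y/x = [2·p_x/p_y]^(2/3).
With the ratio pinned down, the budget gives x* = M/(p_x + p_y·(y/x)) and y* = (y/x)·x*.
Numerically y/x = 3.580897, so x* = 28/(38.76 + 11.44·3.580897) = 0.3512 and y* = 3.580897·0.3512 = 1.2576.
Expenditure on y: 11.44·1.2576 = 14.3873; share = 0.5138.

share on y = 0.5138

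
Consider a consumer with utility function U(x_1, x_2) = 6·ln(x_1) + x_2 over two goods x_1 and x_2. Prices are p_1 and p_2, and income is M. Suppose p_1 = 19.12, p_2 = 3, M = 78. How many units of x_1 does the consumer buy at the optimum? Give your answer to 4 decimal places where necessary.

x_1* = 0.9414

So x_1*(p_1,p_2) = 6·p_2/p_1, independent of income; and x_2* = (M − 6·p_2)/p_2.
At the given prices: x_1* = 6·3/19.12 = 0.9414.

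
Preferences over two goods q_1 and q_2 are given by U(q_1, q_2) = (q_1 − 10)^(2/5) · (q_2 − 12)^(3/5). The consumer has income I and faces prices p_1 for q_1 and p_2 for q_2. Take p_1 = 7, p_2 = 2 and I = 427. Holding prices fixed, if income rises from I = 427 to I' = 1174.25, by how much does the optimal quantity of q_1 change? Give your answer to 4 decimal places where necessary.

Discretionary income = 427 − 10·7 − 12·2 = 333; q_1* = 10 + 0.4·333/7 = 29.0286.
At I' = 1174.25: q_1* = 71.7286. Change: 71.7286 − 29.0286 = 42.7.

Δq_1* = 42.7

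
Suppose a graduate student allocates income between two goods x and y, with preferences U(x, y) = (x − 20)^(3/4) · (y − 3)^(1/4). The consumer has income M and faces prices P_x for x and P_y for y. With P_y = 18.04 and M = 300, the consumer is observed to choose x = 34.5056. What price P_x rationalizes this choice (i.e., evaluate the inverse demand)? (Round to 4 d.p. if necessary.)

P_x = 6.25

This is Cobb-Douglas in (x−20, y−3): tangency gives 0.75·P_y·(y−3) = 0.25·P_x·(x−20).
Substituting into the budget: x* = 20 + 0.75·(M − 20·P_x − 3·P_y)/P_x, and y* = 3 + 0.25·(…)/P_y.
Set x* = 34.5056 in the demand function and solve for P_x: P_x = 6.25.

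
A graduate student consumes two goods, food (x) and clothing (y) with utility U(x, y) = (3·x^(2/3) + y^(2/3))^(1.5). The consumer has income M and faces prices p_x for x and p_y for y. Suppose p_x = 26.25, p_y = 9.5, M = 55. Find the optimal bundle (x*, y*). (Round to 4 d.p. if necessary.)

x* = 1.6334, y* = 1.2762

With the ratio pinned down, the budget gives x* = M/(p_x + p_y·(y/x)) and y* = (y/x)·x*.
Numerically y/x = 0.781364, so x* = 55/(26.25 + 9.5·0.781364) = 1.6334 and y* = 0.781364·1.6334 = 1.2762.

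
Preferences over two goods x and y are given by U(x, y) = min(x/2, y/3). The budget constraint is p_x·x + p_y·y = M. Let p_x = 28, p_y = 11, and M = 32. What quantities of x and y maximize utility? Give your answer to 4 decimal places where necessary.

Leontief preferences: the optimum is at the kink where x/2 = y/3, i.e. y = (3/2)·x.
Budget: p_x·x + p_y·(3/2)·x = M, so (2·p_x + 3·p_y)·x = 2·M.
Demand: x*(p_x,p_y,M) = 2·M/(2·p_x + 3·p_y), y* = 3·M/(2·p_x + 3·p_y).
Here 2·28 + 3·11 = 89, giving x* = 0.7191 and y* = 1.0787.

x* = 0.7191, y* = 1.0787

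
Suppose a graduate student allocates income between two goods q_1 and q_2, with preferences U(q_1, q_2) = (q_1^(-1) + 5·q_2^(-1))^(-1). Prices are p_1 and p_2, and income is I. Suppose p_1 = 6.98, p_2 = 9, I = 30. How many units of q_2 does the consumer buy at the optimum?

From the CES first-order condition, (1/5)·(q_2/q_1)^(2) = p_1/p_2.
Hence q_2/q_1 = (5·p_1/p_2)^(1/(2)), i.e. raised to the 0.5 power.
Substitute q_2 = (q_2/q_1)·q_1 into the budget: q_1* = I/(p_1 + p_2·(q_2/q_1)).
Numerically q_2/q_1 = 1.969207, so q_1* = 30/(6.98 + 9·1.969207) = 1.2144 and q_2* = 1.969207·1.2144 = 2.3915.

q_2* = 2.3915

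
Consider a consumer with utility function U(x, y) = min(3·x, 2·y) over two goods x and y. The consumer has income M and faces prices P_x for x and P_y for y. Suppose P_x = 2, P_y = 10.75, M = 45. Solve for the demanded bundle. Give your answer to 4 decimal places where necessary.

With perfect complements, no substitution: consume in ratio x:y = 2:3.
Budget: P_x·x + P_y·(3/2)·x = M, so (2·P_x + 3·P_y)·x = 2·M.
Demand: x*(P_x,P_y,M) = 2·M/(2·P_x + 3·P_y), y* = 3·M/(2·P_x + 3·P_y).
Here 2·2 + 3·10.75 = 36.25, giving x* = 2.4828 and y* = 3.7241.

x* = 2.4828, y* = 3.7241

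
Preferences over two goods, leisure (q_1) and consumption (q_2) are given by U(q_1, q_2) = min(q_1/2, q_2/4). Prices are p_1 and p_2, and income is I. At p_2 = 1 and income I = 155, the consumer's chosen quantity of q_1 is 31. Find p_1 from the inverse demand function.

p_1 = 3

Leontief preferences: the optimum is at the kink where q_1/2 = q_2/4, i.e. q_2 = 2·q_1.
Budget: p_1·q_1 + p_2·2·q_1 = I, so (2·p_1 + 4·p_2)·q_1 = 2·I.
Demand: q_1*(p_1,p_2,I) = 2·I/(2·p_1 + 4·p_2), q_2* = 4·I/(2·p_1 + 4·p_2).
Set q_1* = 31 in the demand function and solve for p_1: p_1 = 3.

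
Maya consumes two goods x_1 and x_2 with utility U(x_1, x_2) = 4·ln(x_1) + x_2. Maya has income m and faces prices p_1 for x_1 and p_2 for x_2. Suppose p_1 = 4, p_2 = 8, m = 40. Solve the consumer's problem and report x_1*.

x_1* = 8

MU_x_1 = 4/x_1, MU_x_2 = 1. Tangency: 4/x_1 = p_1/p_2.
So x_1*(p_1,p_2) = 4·p_2/p_1, independent of income; and x_2* = (m − 4·p_2)/p_2.
At the given prices: x_1* = 4·8/4 = 8.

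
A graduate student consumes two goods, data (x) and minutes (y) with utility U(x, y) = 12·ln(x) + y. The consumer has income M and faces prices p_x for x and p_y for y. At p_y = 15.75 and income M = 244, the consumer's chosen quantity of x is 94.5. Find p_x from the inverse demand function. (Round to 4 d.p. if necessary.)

p_x = 2

MU_x = 12/x, MU_y = 1. Tangency: 12/x = p_x/p_y.
So x*(p_x,p_y) = 12·p_y/p_x, independent of income; and y* = (M − 12·p_y)/p_y.
Set x* = 94.5 in the demand function and solve for p_x: p_x = 2.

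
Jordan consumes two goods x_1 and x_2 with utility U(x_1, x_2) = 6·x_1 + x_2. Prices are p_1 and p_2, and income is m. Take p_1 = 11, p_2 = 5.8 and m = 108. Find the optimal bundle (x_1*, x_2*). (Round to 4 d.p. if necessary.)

x_1* = 9.8182, x_2* = 0

Linear utility — the consumer picks whichever good has higher MU/price: 6/11 = 0.5455 vs 1/5.8 = 0.1724.
x_1 gives more utility per dollar, so spend all income on x_1: x_1* = m/p_1, x_2* = 0.
Numerically: x_1* = 9.8182, x_2* = 0.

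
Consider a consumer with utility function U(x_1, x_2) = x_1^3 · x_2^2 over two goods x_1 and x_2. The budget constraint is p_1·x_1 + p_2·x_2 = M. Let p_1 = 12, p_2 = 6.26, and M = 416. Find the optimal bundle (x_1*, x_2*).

At p_1=12, p_2=6.26, M=416: x_1* = 0.6·416/12 = 20.8, x_2* = 26.5815.

x_1* = 20.8, x_2* = 26.5815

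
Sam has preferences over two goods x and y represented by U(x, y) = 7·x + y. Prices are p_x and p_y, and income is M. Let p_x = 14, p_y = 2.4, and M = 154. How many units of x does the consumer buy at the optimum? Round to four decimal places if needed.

x* = 11

Perfect substitutes: compare marginal utility per dollar. 7/p_x vs 1/p_y → 0.5 vs 0.4167.
x gives more utility per dollar, so spend all income on x: x* = M/p_x, y* = 0.
Numerically: x* = 11, y* = 0.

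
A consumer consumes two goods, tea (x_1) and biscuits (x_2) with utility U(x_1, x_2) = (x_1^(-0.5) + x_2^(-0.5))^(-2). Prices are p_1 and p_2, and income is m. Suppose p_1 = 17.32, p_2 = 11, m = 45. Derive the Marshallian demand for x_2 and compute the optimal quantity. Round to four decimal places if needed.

x_2* = 1.891

From the CES first-order condition, (x_2/x_1)^(1.5) = p_1/p_2.
Solve for the ratio: x_2/x_1 = [p_1/p_2]^(2/3).
Substitute x_2 = (x_2/x_1)·x_1 into the budget: x_1* = m/(p_1 + p_2·(x_2/x_1)).
Numerically x_2/x_1 = 1.353433, so x_1* = 45/(17.32 + 11·1.353433) = 1.3972 and x_2* = 1.353433·1.3972 = 1.891.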